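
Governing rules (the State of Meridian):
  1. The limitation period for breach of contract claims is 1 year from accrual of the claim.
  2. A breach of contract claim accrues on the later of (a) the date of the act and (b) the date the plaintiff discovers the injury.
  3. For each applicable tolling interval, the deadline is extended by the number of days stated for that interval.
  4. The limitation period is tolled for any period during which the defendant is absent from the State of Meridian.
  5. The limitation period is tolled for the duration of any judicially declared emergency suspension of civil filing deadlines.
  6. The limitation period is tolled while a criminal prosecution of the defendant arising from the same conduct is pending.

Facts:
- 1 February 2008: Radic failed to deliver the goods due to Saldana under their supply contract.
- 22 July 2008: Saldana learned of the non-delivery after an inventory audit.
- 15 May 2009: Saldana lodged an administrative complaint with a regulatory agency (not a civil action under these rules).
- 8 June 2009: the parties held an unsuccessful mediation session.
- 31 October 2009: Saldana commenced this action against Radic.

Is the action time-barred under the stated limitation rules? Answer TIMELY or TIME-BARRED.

TIME-BARRED

The claim accrued on 22 July 2008 — the later of the 1 February 2008 act and the 22 July 2008 discovery.
Adding the 1 year base period to 22 July 2008 gives a deadline of 22 July 2009, before any tolling.
Nothing else in the chronology tolls or restarts the period.
Saldana filed on 31 October 2009, after the 22 July 2009 deadline, so the action is time-barred.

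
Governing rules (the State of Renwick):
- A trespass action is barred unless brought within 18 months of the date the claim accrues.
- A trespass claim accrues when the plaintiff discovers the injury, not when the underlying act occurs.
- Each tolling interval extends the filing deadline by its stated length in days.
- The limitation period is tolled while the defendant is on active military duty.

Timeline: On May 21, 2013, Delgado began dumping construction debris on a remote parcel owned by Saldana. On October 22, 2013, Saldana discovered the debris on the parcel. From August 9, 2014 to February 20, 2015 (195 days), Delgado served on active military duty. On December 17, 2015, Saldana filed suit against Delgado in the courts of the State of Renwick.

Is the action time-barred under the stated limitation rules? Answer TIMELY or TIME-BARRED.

Accrual is tied to discovery, so the period began on October 22, 2013 rather than on May 21, 2013 when the act occurred.
18 months from October 22, 2013 is April 22, 2015.
The defendant's active military service from August 9, 2014 to February 20, 2015 tolled the period for 195 days, extending the deadline to November 3, 2015.
Filing on December 17, 2015 missed the November 3, 2015 deadline — the action is time-barred.

TIME-BARRED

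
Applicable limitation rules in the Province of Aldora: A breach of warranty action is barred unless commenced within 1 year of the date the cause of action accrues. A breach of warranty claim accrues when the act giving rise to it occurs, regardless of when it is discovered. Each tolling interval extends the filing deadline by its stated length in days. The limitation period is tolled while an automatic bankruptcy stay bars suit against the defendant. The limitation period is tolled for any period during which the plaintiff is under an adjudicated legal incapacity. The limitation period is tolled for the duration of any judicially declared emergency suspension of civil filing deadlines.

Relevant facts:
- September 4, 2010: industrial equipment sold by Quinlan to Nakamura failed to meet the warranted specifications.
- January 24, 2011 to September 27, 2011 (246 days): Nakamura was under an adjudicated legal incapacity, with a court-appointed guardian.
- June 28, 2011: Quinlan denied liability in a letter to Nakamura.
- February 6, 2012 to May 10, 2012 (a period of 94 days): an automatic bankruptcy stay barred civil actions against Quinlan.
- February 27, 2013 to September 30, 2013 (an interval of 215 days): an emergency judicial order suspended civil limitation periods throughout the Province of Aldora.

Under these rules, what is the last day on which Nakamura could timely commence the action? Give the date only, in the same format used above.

The claim accrued on September 4, 2010, when the wrongful act occurred.
The untolled deadline — 1 year after September 4, 2010 — is September 4, 2011.
Because the plaintiff's legal incapacity ran from January 24, 2011 to September 27, 2011, the deadline is extended by 246 days to May 7, 2012.
The period was tolled for 94 days by the automatic bankruptcy stay (February 6, 2012 to May 10, 2012), pushing the deadline to August 9, 2012.
By the time the emergency suspension of filing deadlines began on February 27, 2013, the limitation period had already expired on August 9, 2012; that interval cannot revive it.
None of the other events listed affects the running of the period under the stated rules.

August 9, 2012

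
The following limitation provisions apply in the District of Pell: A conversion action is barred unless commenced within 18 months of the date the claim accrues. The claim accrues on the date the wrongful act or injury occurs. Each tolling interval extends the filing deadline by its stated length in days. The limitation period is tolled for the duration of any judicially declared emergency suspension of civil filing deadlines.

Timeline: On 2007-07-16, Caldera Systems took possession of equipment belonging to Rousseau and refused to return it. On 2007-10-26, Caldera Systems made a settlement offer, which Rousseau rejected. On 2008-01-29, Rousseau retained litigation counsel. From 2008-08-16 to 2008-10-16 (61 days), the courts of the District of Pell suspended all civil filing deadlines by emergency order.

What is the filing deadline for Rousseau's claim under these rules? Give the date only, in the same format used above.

2009-03-18

The claim accrued on 2007-07-16, the date of the act.
Adding the 18 months base period to 2007-07-16 gives a deadline of 2009-01-16, before any tolling.
Because the emergency suspension of filing deadlines ran from 2008-08-16 to 2008-10-16, the deadline is extended by 61 days to 2009-03-18.
Nothing else in the chronology tolls or restarts the period.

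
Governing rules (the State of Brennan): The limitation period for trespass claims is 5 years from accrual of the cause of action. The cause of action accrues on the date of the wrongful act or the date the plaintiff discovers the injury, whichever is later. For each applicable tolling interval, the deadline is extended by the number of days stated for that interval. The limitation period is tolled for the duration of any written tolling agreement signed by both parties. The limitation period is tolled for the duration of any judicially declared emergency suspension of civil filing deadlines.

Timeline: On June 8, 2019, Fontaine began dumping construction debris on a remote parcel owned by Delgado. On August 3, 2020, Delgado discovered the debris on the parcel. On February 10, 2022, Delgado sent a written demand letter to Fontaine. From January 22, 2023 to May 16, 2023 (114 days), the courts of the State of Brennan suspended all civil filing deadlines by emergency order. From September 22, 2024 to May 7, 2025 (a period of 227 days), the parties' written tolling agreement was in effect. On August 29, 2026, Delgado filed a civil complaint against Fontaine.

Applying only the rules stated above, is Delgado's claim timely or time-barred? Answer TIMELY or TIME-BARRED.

Because discovery on August 3, 2020 post-dates the June 8, 2019 act, accrual under the later-of rule falls on August 3, 2020.
The untolled deadline — 5 years after August 3, 2020 — is August 3, 2025.
The emergency suspension of filing deadlines from January 22, 2023 to May 16, 2023 tolled the period for 114 days, extending the deadline to November 25, 2025.
The period was tolled for 227 days by the written tolling agreement (September 22, 2024 to May 7, 2025), pushing the deadline to July 10, 2026.
Nothing else in the chronology tolls or restarts the period.
Filing on August 29, 2026 missed the July 10, 2026 deadline — the action is time-barred.

TIME-BARRED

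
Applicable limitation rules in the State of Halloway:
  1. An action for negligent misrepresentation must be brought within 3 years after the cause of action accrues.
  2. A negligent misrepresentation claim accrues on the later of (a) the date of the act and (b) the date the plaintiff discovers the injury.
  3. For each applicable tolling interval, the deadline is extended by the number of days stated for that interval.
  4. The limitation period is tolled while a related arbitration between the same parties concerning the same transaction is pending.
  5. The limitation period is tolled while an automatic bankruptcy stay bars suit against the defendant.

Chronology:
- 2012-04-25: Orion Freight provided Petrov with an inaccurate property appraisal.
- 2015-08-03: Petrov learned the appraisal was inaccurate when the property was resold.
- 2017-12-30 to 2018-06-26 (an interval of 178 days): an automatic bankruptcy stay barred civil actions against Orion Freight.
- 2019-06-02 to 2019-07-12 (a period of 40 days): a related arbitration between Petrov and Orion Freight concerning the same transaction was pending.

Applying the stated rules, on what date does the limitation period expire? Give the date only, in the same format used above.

The claim accrued on 2015-08-03 — the later of the 2012-04-25 act and the 2015-08-03 discovery.
Adding the 3 years base period to 2015-08-03 gives a deadline of 2018-08-03, before any tolling.
The period was tolled for 178 days by the automatic bankruptcy stay (2017-12-30 to 2018-06-26), pushing the deadline to 2019-01-28.
The pending related arbitration starting 2019-06-02 came too late — the period had run on 2019-01-28 — and so does not extend the deadline.

2019-01-28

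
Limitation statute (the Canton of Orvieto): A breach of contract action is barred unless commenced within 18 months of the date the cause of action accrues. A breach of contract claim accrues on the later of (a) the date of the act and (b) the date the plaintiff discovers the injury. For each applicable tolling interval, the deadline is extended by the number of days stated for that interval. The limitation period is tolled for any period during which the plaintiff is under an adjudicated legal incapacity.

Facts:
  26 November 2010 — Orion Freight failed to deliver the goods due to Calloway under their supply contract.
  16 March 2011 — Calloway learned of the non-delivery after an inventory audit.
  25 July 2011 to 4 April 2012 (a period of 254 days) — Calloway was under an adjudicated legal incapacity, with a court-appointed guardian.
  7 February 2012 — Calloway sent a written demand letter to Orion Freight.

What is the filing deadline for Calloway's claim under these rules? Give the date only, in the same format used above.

Because discovery on 16 March 2011 post-dates the 26 November 2010 act, accrual under the later-of rule falls on 16 March 2011.
The untolled deadline — 18 months after 16 March 2011 — is 16 September 2012.
The plaintiff's legal incapacity from 25 July 2011 to 4 April 2012 tolled the period for 254 days, extending the deadline to 28 May 2013.
None of the other events listed affects the running of the period under the stated rules.

28 May 2013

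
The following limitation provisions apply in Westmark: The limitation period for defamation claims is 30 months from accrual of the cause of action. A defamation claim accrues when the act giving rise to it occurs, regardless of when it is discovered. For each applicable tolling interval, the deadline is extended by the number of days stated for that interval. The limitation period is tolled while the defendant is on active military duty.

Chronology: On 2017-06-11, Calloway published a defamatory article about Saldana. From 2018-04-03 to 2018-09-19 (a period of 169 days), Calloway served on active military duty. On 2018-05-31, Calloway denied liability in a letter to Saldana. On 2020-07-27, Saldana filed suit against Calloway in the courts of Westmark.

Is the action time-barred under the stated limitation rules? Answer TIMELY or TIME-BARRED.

TIME-BARRED

The limitation period began to run on 2017-06-11.
30 months from 2017-06-11 is 2019-12-11.
The period was tolled for 169 days by the defendant's active military service (2018-04-03 to 2018-09-19), pushing the deadline to 2020-05-28.
None of the other events listed affects the running of the period under the stated rules.
Filing on 2020-07-27 missed the 2020-05-28 deadline — the action is time-barred.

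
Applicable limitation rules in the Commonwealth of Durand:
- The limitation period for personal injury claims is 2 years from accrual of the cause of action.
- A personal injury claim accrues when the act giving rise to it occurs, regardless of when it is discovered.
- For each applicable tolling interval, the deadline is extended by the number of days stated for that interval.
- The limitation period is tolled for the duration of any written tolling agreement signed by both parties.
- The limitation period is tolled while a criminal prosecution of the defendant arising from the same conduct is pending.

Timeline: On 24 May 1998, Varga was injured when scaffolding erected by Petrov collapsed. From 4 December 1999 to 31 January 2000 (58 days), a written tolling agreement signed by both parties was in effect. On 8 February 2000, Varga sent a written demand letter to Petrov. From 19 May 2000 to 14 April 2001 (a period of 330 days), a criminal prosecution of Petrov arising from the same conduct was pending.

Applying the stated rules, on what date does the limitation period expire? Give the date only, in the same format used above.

The limitation period began to run on 24 May 1998.
The untolled deadline — 2 years after 24 May 1998 — is 24 May 2000.
The period was tolled for 58 days by the written tolling agreement (4 December 1999 to 31 January 2000), pushing the deadline to 21 July 2000.
The period was tolled for 330 days by the pending criminal prosecution (19 May 2000 to 14 April 2001), pushing the deadline to 16 June 2001.
The other events in the timeline have no effect on the limitation period under the stated rules.

16 June 2001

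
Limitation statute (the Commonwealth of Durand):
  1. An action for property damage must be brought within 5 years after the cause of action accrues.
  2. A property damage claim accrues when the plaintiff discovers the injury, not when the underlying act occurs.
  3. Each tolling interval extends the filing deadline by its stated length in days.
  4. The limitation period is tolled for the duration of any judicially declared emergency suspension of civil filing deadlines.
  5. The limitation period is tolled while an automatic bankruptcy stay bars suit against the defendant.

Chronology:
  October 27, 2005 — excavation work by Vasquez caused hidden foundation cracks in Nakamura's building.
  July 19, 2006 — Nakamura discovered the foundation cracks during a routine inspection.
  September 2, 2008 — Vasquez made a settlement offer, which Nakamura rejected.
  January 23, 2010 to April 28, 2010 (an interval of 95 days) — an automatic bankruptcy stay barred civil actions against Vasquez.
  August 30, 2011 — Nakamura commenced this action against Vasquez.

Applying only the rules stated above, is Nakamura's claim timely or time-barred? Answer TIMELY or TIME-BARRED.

TIMELY

Accrual is tied to discovery, so the period began on July 19, 2006 rather than on October 27, 2005 when the act occurred.
The untolled deadline — 5 years after July 19, 2006 — is July 19, 2011.
The period was tolled for 95 days by the automatic bankruptcy stay (January 23, 2010 to April 28, 2010), pushing the deadline to October 22, 2011.
None of the other events listed affects the running of the period under the stated rules.
Filing on August 30, 2011 beat the October 22, 2011 deadline — the action is timely.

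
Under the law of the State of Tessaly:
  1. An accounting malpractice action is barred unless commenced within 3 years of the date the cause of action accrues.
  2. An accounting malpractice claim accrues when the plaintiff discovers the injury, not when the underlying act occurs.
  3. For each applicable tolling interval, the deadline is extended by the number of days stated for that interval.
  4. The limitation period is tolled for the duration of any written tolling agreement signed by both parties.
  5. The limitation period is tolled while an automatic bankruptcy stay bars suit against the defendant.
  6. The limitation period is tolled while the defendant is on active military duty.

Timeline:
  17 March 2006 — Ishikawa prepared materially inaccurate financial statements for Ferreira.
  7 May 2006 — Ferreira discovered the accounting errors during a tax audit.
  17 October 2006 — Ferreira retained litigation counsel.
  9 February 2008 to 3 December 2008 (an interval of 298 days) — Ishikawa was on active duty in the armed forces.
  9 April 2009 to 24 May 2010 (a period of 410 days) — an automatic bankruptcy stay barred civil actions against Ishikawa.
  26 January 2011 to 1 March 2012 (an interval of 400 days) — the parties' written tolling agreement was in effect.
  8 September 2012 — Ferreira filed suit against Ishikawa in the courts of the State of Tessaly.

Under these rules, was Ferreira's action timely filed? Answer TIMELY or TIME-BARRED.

TIME-BARRED

Accrual is tied to discovery, so the period began on 7 May 2006 rather than on 17 March 2006 when the act occurred.
Adding the 3 years base period to 7 May 2006 gives a deadline of 7 May 2009, before any tolling.
The period was tolled for 298 days by the defendant's active military service (9 February 2008 to 3 December 2008), pushing the deadline to 1 March 2010.
The automatic bankruptcy stay from 9 April 2009 to 24 May 2010 tolled the period for 410 days, extending the deadline to 15 April 2011.
The period was tolled for 400 days by the written tolling agreement (26 January 2011 to 1 March 2012), pushing the deadline to 19 May 2012.
Nothing else in the chronology tolls or restarts the period.
Ferreira filed on 8 September 2012, after the 19 May 2012 deadline, so the action is time-barred.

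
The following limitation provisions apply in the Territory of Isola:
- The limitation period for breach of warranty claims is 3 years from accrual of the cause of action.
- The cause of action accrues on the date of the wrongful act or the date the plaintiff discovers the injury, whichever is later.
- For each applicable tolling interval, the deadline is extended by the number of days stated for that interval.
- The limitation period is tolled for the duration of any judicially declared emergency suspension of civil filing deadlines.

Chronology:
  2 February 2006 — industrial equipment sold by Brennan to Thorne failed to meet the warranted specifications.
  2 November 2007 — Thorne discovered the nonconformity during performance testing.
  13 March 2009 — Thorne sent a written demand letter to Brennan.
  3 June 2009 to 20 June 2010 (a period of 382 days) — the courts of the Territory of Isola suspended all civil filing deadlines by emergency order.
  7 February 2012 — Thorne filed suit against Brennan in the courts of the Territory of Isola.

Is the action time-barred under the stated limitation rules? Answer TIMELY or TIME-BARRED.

TIME-BARRED

Because discovery on 2 November 2007 post-dates the 2 February 2006 act, accrual under the later-of rule falls on 2 November 2007.
Adding the 3 years base period to 2 November 2007 gives a deadline of 2 November 2010, before any tolling.
The period was tolled for 382 days by the emergency suspension of filing deadlines (3 June 2009 to 20 June 2010), pushing the deadline to 19 November 2011.
None of the other events listed affects the running of the period under the stated rules.
The 7 February 2012 filing falls after the 19 November 2011 deadline; the claim is time-barred.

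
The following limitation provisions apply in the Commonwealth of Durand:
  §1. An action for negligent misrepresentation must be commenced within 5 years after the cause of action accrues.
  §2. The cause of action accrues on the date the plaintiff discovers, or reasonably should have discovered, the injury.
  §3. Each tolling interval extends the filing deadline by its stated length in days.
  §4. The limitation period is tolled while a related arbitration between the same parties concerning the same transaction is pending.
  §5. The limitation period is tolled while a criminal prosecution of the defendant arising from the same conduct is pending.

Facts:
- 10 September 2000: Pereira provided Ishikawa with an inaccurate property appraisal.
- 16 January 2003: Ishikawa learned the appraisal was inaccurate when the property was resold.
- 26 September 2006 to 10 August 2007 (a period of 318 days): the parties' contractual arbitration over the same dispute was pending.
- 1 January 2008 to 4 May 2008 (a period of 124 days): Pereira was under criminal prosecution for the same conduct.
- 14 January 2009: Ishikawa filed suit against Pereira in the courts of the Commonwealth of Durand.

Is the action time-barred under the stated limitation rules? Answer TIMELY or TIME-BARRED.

TIMELY

Accrual is tied to discovery, so the period began on 16 January 2003 rather than on 10 September 2000 when the act occurred.
The untolled deadline — 5 years after 16 January 2003 — is 16 January 2008.
Because the pending related arbitration ran from 26 September 2006 to 10 August 2007, the deadline is extended by 318 days to 29 November 2008.
The period was tolled for 124 days by the pending criminal prosecution (1 January 2008 to 4 May 2008), pushing the deadline to 2 April 2009.
The 14 January 2009 filing precedes the 2 April 2009 deadline; the claim is timely.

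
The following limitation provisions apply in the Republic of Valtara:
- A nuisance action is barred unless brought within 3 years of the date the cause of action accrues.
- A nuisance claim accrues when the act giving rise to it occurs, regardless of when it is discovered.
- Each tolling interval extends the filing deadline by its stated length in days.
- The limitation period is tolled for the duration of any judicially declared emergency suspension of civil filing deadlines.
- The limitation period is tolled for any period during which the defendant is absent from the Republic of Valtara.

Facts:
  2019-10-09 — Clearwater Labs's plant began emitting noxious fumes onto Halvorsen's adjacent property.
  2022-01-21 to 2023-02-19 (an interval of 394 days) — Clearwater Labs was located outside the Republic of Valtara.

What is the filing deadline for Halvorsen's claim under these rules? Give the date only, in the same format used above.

The claim accrued on 2019-10-09, when the wrongful act occurred.
The untolled deadline — 3 years after 2019-10-09 — is 2022-10-09.
The period was tolled for 394 days by the defendant's absence from the jurisdiction (2022-01-21 to 2023-02-19), pushing the deadline to 2023-11-07.

2023-11-07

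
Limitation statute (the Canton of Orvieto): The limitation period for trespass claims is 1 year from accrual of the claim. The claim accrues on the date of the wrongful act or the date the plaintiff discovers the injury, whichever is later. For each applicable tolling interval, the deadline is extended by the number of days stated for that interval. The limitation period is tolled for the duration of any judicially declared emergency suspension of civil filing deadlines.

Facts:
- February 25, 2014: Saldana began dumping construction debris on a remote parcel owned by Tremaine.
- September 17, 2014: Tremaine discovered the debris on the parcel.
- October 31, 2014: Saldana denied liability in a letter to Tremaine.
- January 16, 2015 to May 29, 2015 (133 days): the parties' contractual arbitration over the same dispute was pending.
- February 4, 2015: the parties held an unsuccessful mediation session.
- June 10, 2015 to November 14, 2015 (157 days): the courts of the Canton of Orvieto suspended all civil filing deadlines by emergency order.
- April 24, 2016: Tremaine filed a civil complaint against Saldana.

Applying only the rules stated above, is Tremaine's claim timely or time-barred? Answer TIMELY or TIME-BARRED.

TIME-BARRED

The claim accrued on September 17, 2014 — the later of the February 25, 2014 act and the September 17, 2014 discovery.
The untolled deadline — 1 year after September 17, 2014 — is September 17, 2015.
The emergency suspension of filing deadlines from June 10, 2015 to November 14, 2015 tolled the period for 157 days, extending the deadline to February 21, 2016.
No stated provision tolls the period for a pending arbitration, so the interval from January 16, 2015 to May 29, 2015 has no effect on the deadline.
None of the other events listed affects the running of the period under the stated rules.
Tremaine filed on April 24, 2016, after the February 21, 2016 deadline, so the action is time-barred.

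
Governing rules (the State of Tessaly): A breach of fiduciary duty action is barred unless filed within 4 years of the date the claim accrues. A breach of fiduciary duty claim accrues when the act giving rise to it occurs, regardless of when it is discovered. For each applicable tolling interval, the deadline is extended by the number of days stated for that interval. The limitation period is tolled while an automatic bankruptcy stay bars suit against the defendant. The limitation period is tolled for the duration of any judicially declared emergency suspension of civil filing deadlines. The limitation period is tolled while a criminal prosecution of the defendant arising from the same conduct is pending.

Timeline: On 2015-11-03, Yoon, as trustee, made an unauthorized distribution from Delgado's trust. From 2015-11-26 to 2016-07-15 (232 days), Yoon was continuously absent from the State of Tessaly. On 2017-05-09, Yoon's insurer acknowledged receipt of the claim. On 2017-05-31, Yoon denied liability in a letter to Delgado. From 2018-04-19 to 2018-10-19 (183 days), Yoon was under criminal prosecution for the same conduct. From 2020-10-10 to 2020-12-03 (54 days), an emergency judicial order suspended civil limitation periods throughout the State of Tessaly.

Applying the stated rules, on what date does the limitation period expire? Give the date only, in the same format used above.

2020-05-04

The claim accrued on 2015-11-03, when the wrongful act occurred.
The untolled deadline — 4 years after 2015-11-03 — is 2019-11-03.
The period was tolled for 183 days by the pending criminal prosecution (2018-04-19 to 2018-10-19), pushing the deadline to 2020-05-04.
The emergency suspension of filing deadlines starting 2020-10-10 came too late — the period had run on 2020-05-04 — and so does not extend the deadline.
Although the defendant's absence ran from 2015-11-26 to 2016-07-15, the stated rules do not make that a tolling event, so it is disregarded.
Nothing else in the chronology tolls or restarts the period.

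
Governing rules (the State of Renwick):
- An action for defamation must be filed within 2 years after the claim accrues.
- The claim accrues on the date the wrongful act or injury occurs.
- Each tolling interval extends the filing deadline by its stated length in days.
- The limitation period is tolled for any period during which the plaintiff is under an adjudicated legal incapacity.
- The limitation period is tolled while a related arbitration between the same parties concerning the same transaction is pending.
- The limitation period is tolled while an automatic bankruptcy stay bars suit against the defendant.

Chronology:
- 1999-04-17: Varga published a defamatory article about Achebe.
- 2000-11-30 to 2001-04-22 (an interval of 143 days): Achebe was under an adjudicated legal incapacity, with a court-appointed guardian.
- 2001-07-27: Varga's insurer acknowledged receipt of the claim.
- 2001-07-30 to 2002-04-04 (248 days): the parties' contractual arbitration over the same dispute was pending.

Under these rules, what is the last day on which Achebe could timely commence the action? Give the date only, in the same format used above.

The claim accrued on 1999-04-17, when the wrongful act occurred.
2 years from 1999-04-17 is 2001-04-17.
Because the plaintiff's legal incapacity ran from 2000-11-30 to 2001-04-22, the deadline is extended by 143 days to 2001-09-07.
The pending related arbitration from 2001-07-30 to 2002-04-04 tolled the period for 248 days, extending the deadline to 2002-05-13.
None of the other events listed affects the running of the period under the stated rules.

2002-05-13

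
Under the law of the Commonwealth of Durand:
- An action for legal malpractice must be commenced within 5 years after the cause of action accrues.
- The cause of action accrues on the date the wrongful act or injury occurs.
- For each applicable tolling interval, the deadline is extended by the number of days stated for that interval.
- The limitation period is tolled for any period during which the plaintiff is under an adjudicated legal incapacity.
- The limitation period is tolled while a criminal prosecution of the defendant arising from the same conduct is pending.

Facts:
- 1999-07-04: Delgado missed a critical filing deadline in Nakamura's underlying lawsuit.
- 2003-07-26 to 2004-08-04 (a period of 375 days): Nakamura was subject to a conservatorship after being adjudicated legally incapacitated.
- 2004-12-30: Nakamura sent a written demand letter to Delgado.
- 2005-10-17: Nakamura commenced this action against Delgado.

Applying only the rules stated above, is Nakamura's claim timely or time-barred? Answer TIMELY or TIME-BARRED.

The cause of action accrued on 1999-07-04, the date of the act.
The untolled deadline — 5 years after 1999-07-04 — is 2004-07-04.
The period was tolled for 375 days by the plaintiff's legal incapacity (2003-07-26 to 2004-08-04), pushing the deadline to 2005-07-14.
None of the other events listed affects the running of the period under the stated rules.
The 2005-10-17 filing falls after the 2005-07-14 deadline; the claim is time-barred.

TIME-BARRED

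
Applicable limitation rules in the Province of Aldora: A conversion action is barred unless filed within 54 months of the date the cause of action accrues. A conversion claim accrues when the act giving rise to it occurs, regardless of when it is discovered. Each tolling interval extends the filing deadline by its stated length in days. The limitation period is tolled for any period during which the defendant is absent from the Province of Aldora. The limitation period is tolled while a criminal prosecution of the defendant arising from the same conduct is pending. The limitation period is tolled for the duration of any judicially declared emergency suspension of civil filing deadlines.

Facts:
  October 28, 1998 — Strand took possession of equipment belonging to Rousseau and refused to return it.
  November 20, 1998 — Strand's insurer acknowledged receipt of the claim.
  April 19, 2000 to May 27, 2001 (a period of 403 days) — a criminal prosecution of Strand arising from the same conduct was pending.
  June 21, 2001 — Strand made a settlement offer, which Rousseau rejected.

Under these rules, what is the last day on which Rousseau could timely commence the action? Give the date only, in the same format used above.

June 4, 2004

The limitation period began to run on October 28, 1998.
Adding the 54 months base period to October 28, 1998 gives a deadline of April 28, 2003, before any tolling.
Because the pending criminal prosecution ran from April 19, 2000 to May 27, 2001, the deadline is extended by 403 days to June 4, 2004.
None of the other events listed affects the running of the period under the stated rules.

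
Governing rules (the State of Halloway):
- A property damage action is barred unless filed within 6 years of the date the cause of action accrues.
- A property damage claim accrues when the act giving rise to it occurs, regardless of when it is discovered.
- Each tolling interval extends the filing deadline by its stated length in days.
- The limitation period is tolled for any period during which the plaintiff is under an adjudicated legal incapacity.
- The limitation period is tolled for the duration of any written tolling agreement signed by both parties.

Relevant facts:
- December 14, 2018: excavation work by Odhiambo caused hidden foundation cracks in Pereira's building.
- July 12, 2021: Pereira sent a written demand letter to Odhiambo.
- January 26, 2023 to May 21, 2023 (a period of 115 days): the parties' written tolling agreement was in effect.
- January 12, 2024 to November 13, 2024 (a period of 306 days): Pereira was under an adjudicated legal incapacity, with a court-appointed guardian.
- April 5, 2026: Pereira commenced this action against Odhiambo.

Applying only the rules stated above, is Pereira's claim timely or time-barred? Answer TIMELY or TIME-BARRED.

The limitation period began to run on December 14, 2018.
6 years from December 14, 2018 is December 14, 2024.
The written tolling agreement from January 26, 2023 to May 21, 2023 tolled the period for 115 days, extending the deadline to April 8, 2025.
The period was tolled for 306 days by the plaintiff's legal incapacity (January 12, 2024 to November 13, 2024), pushing the deadline to February 8, 2026.
Nothing else in the chronology tolls or restarts the period.
Pereira filed on April 5, 2026, after the February 8, 2026 deadline, so the action is time-barred.

TIME-BARRED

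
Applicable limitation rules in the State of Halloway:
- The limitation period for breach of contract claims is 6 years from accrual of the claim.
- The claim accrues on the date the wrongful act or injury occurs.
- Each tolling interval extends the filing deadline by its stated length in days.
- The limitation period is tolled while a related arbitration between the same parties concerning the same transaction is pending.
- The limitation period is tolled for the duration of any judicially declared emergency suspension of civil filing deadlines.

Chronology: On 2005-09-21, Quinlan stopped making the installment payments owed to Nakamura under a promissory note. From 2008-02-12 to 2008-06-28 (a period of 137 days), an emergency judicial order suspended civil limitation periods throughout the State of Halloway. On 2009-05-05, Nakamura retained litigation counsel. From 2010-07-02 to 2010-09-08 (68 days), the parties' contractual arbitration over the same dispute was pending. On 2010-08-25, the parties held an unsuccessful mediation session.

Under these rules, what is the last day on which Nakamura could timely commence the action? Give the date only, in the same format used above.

The claim accrued on 2005-09-21, when the wrongful act occurred.
The untolled deadline — 6 years after 2005-09-21 — is 2011-09-21.
The emergency suspension of filing deadlines from 2008-02-12 to 2008-06-28 tolled the period for 137 days, extending the deadline to 2012-02-05.
The period was tolled for 68 days by the pending related arbitration (2010-07-02 to 2010-09-08), pushing the deadline to 2012-04-13.
The other events in the timeline have no effect on the limitation period under the stated rules.

2012-04-13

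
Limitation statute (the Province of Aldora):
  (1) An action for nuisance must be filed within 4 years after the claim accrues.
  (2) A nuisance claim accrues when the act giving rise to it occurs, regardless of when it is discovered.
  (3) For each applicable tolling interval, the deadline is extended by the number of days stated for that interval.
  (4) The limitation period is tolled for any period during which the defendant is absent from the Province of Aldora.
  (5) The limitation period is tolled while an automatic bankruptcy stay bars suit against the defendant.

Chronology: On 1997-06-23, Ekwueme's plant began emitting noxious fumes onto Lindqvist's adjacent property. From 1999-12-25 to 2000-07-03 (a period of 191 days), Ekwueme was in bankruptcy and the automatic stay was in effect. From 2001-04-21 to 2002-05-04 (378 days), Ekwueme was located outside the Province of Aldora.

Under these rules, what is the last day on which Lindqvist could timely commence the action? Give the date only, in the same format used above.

The claim accrued on 1997-06-23, when the wrongful act occurred.
Adding the 4 years base period to 1997-06-23 gives a deadline of 2001-06-23, before any tolling.
The automatic bankruptcy stay from 1999-12-25 to 2000-07-03 tolled the period for 191 days, extending the deadline to 2001-12-31.
The defendant's absence from the jurisdiction from 2001-04-21 to 2002-05-04 tolled the period for 378 days, extending the deadline to 2003-01-13.

2003-01-13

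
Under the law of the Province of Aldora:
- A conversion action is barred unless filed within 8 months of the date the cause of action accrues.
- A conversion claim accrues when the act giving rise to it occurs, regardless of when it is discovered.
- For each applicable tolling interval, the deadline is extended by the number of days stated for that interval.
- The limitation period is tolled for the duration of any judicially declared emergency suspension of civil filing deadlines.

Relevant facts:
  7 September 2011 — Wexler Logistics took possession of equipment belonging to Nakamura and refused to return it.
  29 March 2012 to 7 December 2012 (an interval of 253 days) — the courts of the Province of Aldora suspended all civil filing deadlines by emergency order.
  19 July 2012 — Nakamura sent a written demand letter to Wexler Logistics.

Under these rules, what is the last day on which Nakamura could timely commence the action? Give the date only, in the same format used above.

The claim accrued on 7 September 2011, when the wrongful act occurred.
8 months from 7 September 2011 is 7 May 2012.
The emergency suspension of filing deadlines from 29 March 2012 to 7 December 2012 tolled the period for 253 days, extending the deadline to 15 January 2013.
The other events in the timeline have no effect on the limitation period under the stated rules.

15 January 2013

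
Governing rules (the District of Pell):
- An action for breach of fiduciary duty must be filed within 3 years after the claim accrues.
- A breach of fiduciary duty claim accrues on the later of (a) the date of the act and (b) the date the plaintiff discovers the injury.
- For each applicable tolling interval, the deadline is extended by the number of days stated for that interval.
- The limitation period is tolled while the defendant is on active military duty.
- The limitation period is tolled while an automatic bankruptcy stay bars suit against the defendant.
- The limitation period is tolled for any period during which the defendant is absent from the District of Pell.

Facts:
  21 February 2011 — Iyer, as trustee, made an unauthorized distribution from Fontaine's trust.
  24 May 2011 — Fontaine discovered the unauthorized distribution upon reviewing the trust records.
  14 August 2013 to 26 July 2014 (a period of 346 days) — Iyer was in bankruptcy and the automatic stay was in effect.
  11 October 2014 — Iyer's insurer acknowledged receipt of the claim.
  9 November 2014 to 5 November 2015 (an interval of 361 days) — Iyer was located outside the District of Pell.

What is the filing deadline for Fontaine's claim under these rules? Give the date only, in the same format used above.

30 April 2016

Because discovery on 24 May 2011 post-dates the 21 February 2011 act, accrual under the later-of rule falls on 24 May 2011.
3 years from 24 May 2011 is 24 May 2014.
Because the automatic bankruptcy stay ran from 14 August 2013 to 26 July 2014, the deadline is extended by 346 days to 5 May 2015.
Because the defendant's absence from the jurisdiction ran from 9 November 2014 to 5 November 2015, the deadline is extended by 361 days to 30 April 2016.
Nothing else in the chronology tolls or restarts the period.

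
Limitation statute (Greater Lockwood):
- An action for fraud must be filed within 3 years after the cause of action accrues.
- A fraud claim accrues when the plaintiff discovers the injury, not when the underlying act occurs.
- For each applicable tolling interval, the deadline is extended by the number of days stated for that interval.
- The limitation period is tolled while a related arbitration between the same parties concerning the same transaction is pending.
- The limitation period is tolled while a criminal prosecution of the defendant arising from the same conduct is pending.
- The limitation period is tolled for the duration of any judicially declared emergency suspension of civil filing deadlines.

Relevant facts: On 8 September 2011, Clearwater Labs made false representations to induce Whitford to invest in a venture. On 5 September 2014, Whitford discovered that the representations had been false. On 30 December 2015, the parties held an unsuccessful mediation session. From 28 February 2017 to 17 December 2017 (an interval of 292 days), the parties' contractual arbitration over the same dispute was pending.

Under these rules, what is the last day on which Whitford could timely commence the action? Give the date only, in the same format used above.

24 June 2018

Under the discovery rule, the claim accrued on 5 September 2014, when Whitford discovered the injury — not on the 8 September 2011 date of the underlying act.
3 years from 5 September 2014 is 5 September 2017.
The pending related arbitration from 28 February 2017 to 17 December 2017 tolled the period for 292 days, extending the deadline to 24 June 2018.
The other events in the timeline have no effect on the limitation period under the stated rules.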